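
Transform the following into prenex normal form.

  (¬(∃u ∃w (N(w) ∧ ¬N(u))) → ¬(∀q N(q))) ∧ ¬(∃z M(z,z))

Rewrite implications/biconditionals: A → B as ¬A ∨ B.
  (¬¬(∃u ∃w (N(w) ∧ ¬N(u))) ∨ ¬(∀q N(q))) ∧ ¬(∃z M(z,z))
Push ¬ through the quantifiers and connectives to reach negation normal form:
  ((∃u ∃w (N(w) ∧ ¬N(u))) ∨ (∃q ¬N(q))) ∧ (∀z ¬M(z,z))
All bound variables are already distinct, so no renaming is needed.
Extract every quantifier outward, since the variables are now distinct and don't occur free across branches:
  ∃u ∃w ∃q ∀z ((N(w) ∧ ¬N(u) ∨ ¬N(q)) ∧ ¬M(z,z))

∃u ∃w ∃q ∀z ((N(w) ∧ ¬N(u) ∨ ¬N(q)) ∧ ¬M(z,z))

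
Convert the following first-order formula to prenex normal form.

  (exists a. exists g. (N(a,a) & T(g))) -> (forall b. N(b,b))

Eliminate → and ↔ using ¬ and ∨.
  ~(exists a. exists g. (N(a,a) & T(g))) | (forall b. N(b,b))
Push ¬ through the quantifiers and connectives to reach negation normal form:
  (forall a. forall g. (~N(a,a) | ~T(g))) | (forall b. N(b,b))
All bound variables are already distinct, so no renaming is needed.
Finally move all quantifiers to the prefix:
  forall a. forall g. forall b. (~N(a,a) | ~T(g) | N(b,b))

forall a. forall g. forall b. (~N(a,a) | ~T(g) | N(b,b))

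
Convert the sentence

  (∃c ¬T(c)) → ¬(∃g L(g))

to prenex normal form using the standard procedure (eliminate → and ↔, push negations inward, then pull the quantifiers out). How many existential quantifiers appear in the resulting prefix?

First replace A → B with ¬A ∨ B.
  ¬(∃c ¬T(c)) ∨ ¬(∃g L(g))
Move each ¬ inward, flipping quantifiers it crosses:
  (∀c T(c)) ∨ (∀g ¬L(g))
Pull the quantifiers to the front (each side's bound variable is not free in the other side):
  ∀c ∀g (T(c) ∨ ¬L(g))
The prefix is ∀c ∀g: 2 universal, 0 existential.

0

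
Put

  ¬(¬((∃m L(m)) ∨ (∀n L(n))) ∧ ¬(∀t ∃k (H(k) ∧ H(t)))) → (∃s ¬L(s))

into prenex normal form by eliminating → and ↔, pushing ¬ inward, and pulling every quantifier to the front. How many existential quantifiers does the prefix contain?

Rewrite implications/biconditionals: A → B as ¬A ∨ B.
  ¬¬(¬((∃m L(m)) ∨ (∀n L(n))) ∧ ¬(∀t ∃k (H(k) ∧ H(t)))) ∨ (∃s ¬L(s))
Drive negations inward (¬∀x A ≡ ∃x ¬A, ¬∃x A ≡ ∀x ¬A, De Morgan for ∧/∨):
  (∀m ¬L(m)) ∧ (∃n ¬L(n)) ∧ (∃t ∀k (¬H(k) ∨ ¬H(t))) ∨ (∃s ¬L(s))
All bound variables are already distinct, so no renaming is needed.
Finally move all quantifiers to the prefix:
  ∀m ∃n ∃t ∀k ∃s (¬L(m) ∧ ¬L(n) ∧ (¬H(k) ∨ ¬H(t)) ∨ ¬L(s))
The prefix is ∀m ∃n ∃t ∀k ∃s: 2 universal, 3 existential.

3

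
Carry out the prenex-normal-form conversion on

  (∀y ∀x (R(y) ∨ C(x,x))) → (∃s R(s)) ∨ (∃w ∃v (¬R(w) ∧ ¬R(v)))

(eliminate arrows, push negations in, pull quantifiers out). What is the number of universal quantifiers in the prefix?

Rewrite implications/biconditionals: A → B as ¬A ∨ B.
  ¬(∀y ∀x (R(y) ∨ C(x,x))) ∨ (∃s R(s)) ∨ (∃w ∃v (¬R(w) ∧ ¬R(v)))
Drive negations inward (¬∀x A ≡ ∃x ¬A, ¬∃x A ≡ ∀x ¬A, De Morgan for ∧/∨):
  (∃y ∃x (¬R(y) ∧ ¬C(x,x))) ∨ (∃s R(s)) ∨ (∃w ∃v (¬R(w) ∧ ¬R(v)))
All bound variables are already distinct, so no renaming is needed.
Finally move all quantifiers to the prefix:
  ∃y ∃x ∃s ∃w ∃v (¬R(y) ∧ ¬C(x,x) ∨ R(s) ∨ ¬R(w) ∧ ¬R(v))
The prefix is ∃y ∃x ∃s ∃w ∃v: 0 universal, 5 existential.

0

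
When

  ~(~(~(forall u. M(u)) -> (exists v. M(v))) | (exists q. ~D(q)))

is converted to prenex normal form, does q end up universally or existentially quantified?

universal

Rewrite implications/biconditionals: A → B as ¬A ∨ B.
  ~(~(~~(forall u. M(u)) | (exists v. M(v))) | (exists q. ~D(q)))
Push ¬ through the quantifiers and connectives to reach negation normal form:
  ((forall u. M(u)) | (exists v. M(v))) & (forall q. D(q))
Extract every quantifier outward, since the variables are now distinct and don't occur free across branches:
  forall u. exists v. forall q. ((M(u) | M(v)) & D(q))
The quantifier exists q sits under an odd number of negations (counting the antecedent side of each →), so it flips to forall q.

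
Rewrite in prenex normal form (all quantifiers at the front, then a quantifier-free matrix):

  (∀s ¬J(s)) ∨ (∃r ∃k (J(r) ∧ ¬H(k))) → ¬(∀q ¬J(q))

∃s ∀r ∀k ∃q (J(s) ∧ (¬J(r) ∨ H(k)) ∨ J(q))

Rewrite implications/biconditionals: A → B as ¬A ∨ B.
  ¬((∀s ¬J(s)) ∨ (∃r ∃k (J(r) ∧ ¬H(k)))) ∨ ¬(∀q ¬J(q))
Drive negations inward (¬∀x A ≡ ∃x ¬A, ¬∃x A ≡ ∀x ¬A, De Morgan for ∧/∨):
  (∃s J(s)) ∧ (∀r ∀k (¬J(r) ∨ H(k))) ∨ (∃q J(q))
All bound variables are already distinct, so no renaming is needed.
Finally move all quantifiers to the prefix:
  ∃s ∀r ∀k ∃q (J(s) ∧ (¬J(r) ∨ H(k)) ∨ J(q))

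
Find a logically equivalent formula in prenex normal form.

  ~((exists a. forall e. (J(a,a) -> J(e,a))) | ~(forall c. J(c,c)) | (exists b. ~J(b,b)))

forall a. exists e. forall c. forall b. (J(a,a) & ~J(e,a) & J(c,c) & J(b,b))

First replace A → B with ¬A ∨ B.
  ~((exists a. forall e. (~J(a,a) | J(e,a))) | ~(forall c. J(c,c)) | (exists b. ~J(b,b)))
Push ¬ through the quantifiers and connectives to reach negation normal form:
  (forall a. exists e. (J(a,a) & ~J(e,a))) & (forall c. J(c,c)) & (forall b. J(b,b))
All bound variables are already distinct, so no renaming is needed.
Finally move all quantifiers to the prefix:
  forall a. exists e. forall c. forall b. (J(a,a) & ~J(e,a) & J(c,c) & J(b,b))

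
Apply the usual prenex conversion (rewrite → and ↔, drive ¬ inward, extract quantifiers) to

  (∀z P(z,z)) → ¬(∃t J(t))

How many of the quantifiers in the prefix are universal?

First replace A → B with ¬A ∨ B.
  ¬(∀z P(z,z)) ∨ ¬(∃t J(t))
Push ¬ through the quantifiers and connectives to reach negation normal form:
  (∃z ¬P(z,z)) ∨ (∀t ¬J(t))
All bound variables are already distinct, so no renaming is needed.
Finally move all quantifiers to the prefix:
  ∃z ∀t (¬P(z,z) ∨ ¬J(t))
The prefix is ∃z ∀t: 1 universal, 1 existential.

1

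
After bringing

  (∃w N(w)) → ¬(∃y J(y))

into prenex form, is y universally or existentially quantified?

universal

Rewrite implications/biconditionals: A → B as ¬A ∨ B.
  ¬(∃w N(w)) ∨ ¬(∃y J(y))
Push ¬ through the quantifiers and connectives to reach negation normal form:
  (∀w ¬N(w)) ∨ (∀y ¬J(y))
All bound variables are already distinct, so no renaming is needed.
Pull the quantifiers to the front (each side's bound variable is not free in the other side):
  ∀w ∀y (¬N(w) ∨ ¬J(y))
The quantifier ∃y sits under an odd number of negations (counting the antecedent side of each →), so it flips to ∀y.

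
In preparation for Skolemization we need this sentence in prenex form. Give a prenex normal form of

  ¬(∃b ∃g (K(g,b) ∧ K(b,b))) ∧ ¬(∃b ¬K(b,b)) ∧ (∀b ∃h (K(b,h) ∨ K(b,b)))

∀b ∀g ∀t ∀v ∃h ((¬K(g,b) ∨ ¬K(b,b)) ∧ K(t,t) ∧ (K(v,h) ∨ K(v,v)))

Push ¬ through the quantifiers and connectives to reach negation normal form:
  (∀b ∀g (¬K(g,b) ∨ ¬K(b,b))) ∧ (∀b K(b,b)) ∧ (∀b ∃h (K(b,h) ∨ K(b,b)))
Give each quantifier a distinct variable: b↦t, b↦v.
  (∀b ∀g (¬K(g,b) ∨ ¬K(b,b))) ∧ (∀t K(t,t)) ∧ (∀v ∃h (K(v,h) ∨ K(v,v)))
Pull the quantifiers to the front (each side's bound variable is not free in the other side):
  ∀b ∀g ∀t ∀v ∃h ((¬K(g,b) ∨ ¬K(b,b)) ∧ K(t,t) ∧ (K(v,h) ∨ K(v,v)))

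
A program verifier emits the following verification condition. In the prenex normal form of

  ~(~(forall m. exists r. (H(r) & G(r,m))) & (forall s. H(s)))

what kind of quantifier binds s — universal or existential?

existential

Drive negations inward (¬∀x A ≡ ∃x ¬A, ¬∃x A ≡ ∀x ¬A, De Morgan for ∧/∨):
  (forall m. exists r. (H(r) & G(r,m))) | (exists s. ~H(s))
All bound variables are already distinct, so no renaming is needed.
Finally move all quantifiers to the prefix:
  forall m. exists r. exists s. (H(r) & G(r,m) | ~H(s))
The quantifier forall s sits under an odd number of negations, so it flips to exists s.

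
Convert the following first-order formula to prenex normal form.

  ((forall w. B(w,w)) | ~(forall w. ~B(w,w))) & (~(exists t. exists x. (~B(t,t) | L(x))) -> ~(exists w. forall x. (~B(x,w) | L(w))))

Rewrite implications/biconditionals: A → B as ¬A ∨ B.
  ((forall w. B(w,w)) | ~(forall w. ~B(w,w))) & (~~(exists t. exists x. (~B(t,t) | L(x))) | ~(exists w. forall x. (~B(x,w) | L(w))))
Drive negations inward (¬∀x A ≡ ∃x ¬A, ¬∃x A ≡ ∀x ¬A, De Morgan for ∧/∨):
  ((forall w. B(w,w)) | (exists w. B(w,w))) & ((exists t. exists x. (~B(t,t) | L(x))) | (forall w. exists x. (B(x,w) & ~L(w))))
Standardize variables apart so no two quantifiers bind the same name: w↦b, w↦w1, x↦y1.
  ((forall w. B(w,w)) | (exists b. B(b,b))) & ((exists t. exists x. (~B(t,t) | L(x))) | (forall w1. exists y1. (B(y1,w1) & ~L(w1))))
Pull the quantifiers to the front (each side's bound variable is not free in the other side):
  forall w. exists b. exists t. exists x. forall w1. exists y1. ((B(w,w) | B(b,b)) & (~B(t,t) | L(x) | B(y1,w1) & ~L(w1)))

forall w. exists b. exists t. exists x. forall w1. exists y1. ((B(w,w) | B(b,b)) & (~B(t,t) | L(x) | B(y1,w1) & ~L(w1)))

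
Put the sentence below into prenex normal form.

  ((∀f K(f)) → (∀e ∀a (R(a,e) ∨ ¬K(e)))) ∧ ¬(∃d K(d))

∃f ∀e ∀a ∀d ((¬K(f) ∨ R(a,e) ∨ ¬K(e)) ∧ ¬K(d))

Eliminate → and ↔ using ¬ and ∨.
  (¬(∀f K(f)) ∨ (∀e ∀a (R(a,e) ∨ ¬K(e)))) ∧ ¬(∃d K(d))
Push ¬ through the quantifiers and connectives to reach negation normal form:
  ((∃f ¬K(f)) ∨ (∀e ∀a (R(a,e) ∨ ¬K(e)))) ∧ (∀d ¬K(d))
All bound variables are already distinct, so no renaming is needed.
Pull the quantifiers to the front (each side's bound variable is not free in the other side):
  ∃f ∀e ∀a ∀d ((¬K(f) ∨ R(a,e) ∨ ¬K(e)) ∧ ¬K(d))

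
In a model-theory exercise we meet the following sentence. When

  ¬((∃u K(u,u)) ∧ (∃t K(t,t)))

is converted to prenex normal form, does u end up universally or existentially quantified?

universal

Push ¬ through the quantifiers and connectives to reach negation normal form:
  (∀u ¬K(u,u)) ∨ (∀t ¬K(t,t))
Extract every quantifier outward, since the variables are now distinct and don't occur free across branches:
  ∀u ∀t (¬K(u,u) ∨ ¬K(t,t))
The quantifier ∃u sits under an odd number of negations, so it flips to ∀u.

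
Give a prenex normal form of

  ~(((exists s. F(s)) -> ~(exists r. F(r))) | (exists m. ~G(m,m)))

exists s. exists r. forall m. (F(s) & F(r) & G(m,m))

Rewrite implications/biconditionals: A → B as ¬A ∨ B.
  ~(~(exists s. F(s)) | ~(exists r. F(r)) | (exists m. ~G(m,m)))
Move each ¬ inward, flipping quantifiers it crosses:
  (exists s. F(s)) & (exists r. F(r)) & (forall m. G(m,m))
Extract every quantifier outward, since the variables are now distinct and don't occur free across branches:
  exists s. exists r. forall m. (F(s) & F(r) & G(m,m))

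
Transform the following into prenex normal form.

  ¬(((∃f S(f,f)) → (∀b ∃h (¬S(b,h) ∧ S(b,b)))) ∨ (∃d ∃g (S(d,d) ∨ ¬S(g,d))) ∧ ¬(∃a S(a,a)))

First replace A → B with ¬A ∨ B.
  ¬(¬(∃f S(f,f)) ∨ (∀b ∃h (¬S(b,h) ∧ S(b,b))) ∨ (∃d ∃g (S(d,d) ∨ ¬S(g,d))) ∧ ¬(∃a S(a,a)))
Push ¬ through the quantifiers and connectives to reach negation normal form:
  (∃f S(f,f)) ∧ (∃b ∀h (S(b,h) ∨ ¬S(b,b))) ∧ ((∀d ∀g (¬S(d,d) ∧ S(g,d))) ∨ (∃a S(a,a)))
Pull the quantifiers to the front (each side's bound variable is not free in the other side):
  ∃f ∃b ∀h ∀d ∀g ∃a (S(f,f) ∧ (S(b,h) ∨ ¬S(b,b)) ∧ (¬S(d,d) ∧ S(g,d) ∨ S(a,a)))

∃f ∃b ∀h ∀d ∀g ∃a (S(f,f) ∧ (S(b,h) ∨ ¬S(b,b)) ∧ (¬S(d,d) ∧ S(g,d) ∨ S(a,a)))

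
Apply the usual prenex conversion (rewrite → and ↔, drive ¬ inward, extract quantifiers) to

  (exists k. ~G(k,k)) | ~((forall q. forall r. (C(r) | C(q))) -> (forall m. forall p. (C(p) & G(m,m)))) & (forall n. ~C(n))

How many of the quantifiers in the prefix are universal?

Eliminate → and ↔ using ¬ and ∨.
  (exists k. ~G(k,k)) | ~(~(forall q. forall r. (C(r) | C(q))) | (forall m. forall p. (C(p) & G(m,m)))) & (forall n. ~C(n))
Push ¬ through the quantifiers and connectives to reach negation normal form:
  (exists k. ~G(k,k)) | (forall q. forall r. (C(r) | C(q))) & (exists m. exists p. (~C(p) | ~G(m,m))) & (forall n. ~C(n))
All bound variables are already distinct, so no renaming is needed.
Extract every quantifier outward, since the variables are now distinct and don't occur free across branches:
  exists k. forall q. forall r. exists m. exists p. forall n. (~G(k,k) | (C(r) | C(q)) & (~C(p) | ~G(m,m)) & ~C(n))
The prefix is exists k forall q forall r exists m exists p forall n: 3 universal, 3 existential.

3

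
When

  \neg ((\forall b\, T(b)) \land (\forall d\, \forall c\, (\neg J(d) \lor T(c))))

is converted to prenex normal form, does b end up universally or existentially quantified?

Move each ¬ inward, flipping quantifiers it crosses:
  (\exists b\, \neg T(b)) \lor (\exists d\, \exists c\, (J(d) \land \neg T(c)))
All bound variables are already distinct, so no renaming is needed.
Extract every quantifier outward, since the variables are now distinct and don't occur free across branches:
  \exists b\, \exists d\, \exists c\, (\neg T(b) \lor J(d) \land \neg T(c))
The quantifier \forall b sits under an odd number of negations, so it flips to \exists b.

existential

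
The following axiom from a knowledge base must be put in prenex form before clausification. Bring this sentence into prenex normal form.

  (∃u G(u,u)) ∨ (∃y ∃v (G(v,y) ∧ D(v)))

∃u ∃y ∃v (G(u,u) ∨ G(v,y) ∧ D(v))

All bound variables are already distinct, so no renaming is needed.
Extract every quantifier outward, since the variables are now distinct and don't occur free across branches:
  ∃u ∃y ∃v (G(u,u) ∨ G(v,y) ∧ D(v))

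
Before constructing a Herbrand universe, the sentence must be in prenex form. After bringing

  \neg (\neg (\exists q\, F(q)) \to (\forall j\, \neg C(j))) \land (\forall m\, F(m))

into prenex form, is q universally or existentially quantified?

Rewrite implications/biconditionals: A → B as ¬A ∨ B.
  \neg (\neg \neg (\exists q\, F(q)) \lor (\forall j\, \neg C(j))) \land (\forall m\, F(m))
Move each ¬ inward, flipping quantifiers it crosses:
  (\forall q\, \neg F(q)) \land (\exists j\, C(j)) \land (\forall m\, F(m))
Pull the quantifiers to the front (each side's bound variable is not free in the other side):
  \forall q\, \exists j\, \forall m\, (\neg F(q) \land C(j) \land F(m))
The quantifier \exists q sits under an odd number of negations (counting the antecedent side of each →), so it flips to \forall q.

universal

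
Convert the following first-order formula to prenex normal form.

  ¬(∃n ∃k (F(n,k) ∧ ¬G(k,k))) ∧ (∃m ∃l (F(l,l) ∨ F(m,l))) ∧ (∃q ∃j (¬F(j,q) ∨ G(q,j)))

Push ¬ through the quantifiers and connectives to reach negation normal form:
  (∀n ∀k (¬F(n,k) ∨ G(k,k))) ∧ (∃m ∃l (F(l,l) ∨ F(m,l))) ∧ (∃q ∃j (¬F(j,q) ∨ G(q,j)))
Extract every quantifier outward, since the variables are now distinct and don't occur free across branches:
  ∀n ∀k ∃m ∃l ∃q ∃j ((¬F(n,k) ∨ G(k,k)) ∧ (F(l,l) ∨ F(m,l)) ∧ (¬F(j,q) ∨ G(q,j)))

∀n ∀k ∃m ∃l ∃q ∃j ((¬F(n,k) ∨ G(k,k)) ∧ (F(l,l) ∨ F(m,l)) ∧ (¬F(j,q) ∨ G(q,j)))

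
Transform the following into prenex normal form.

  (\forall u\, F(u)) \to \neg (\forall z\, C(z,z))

\exists u\, \exists z\, (\neg F(u) \lor \neg C(z,z))

First replace A → B with ¬A ∨ B.
  \neg (\forall u\, F(u)) \lor \neg (\forall z\, C(z,z))
Push ¬ through the quantifiers and connectives to reach negation normal form:
  (\exists u\, \neg F(u)) \lor (\exists z\, \neg C(z,z))
Pull the quantifiers to the front (each side's bound variable is not free in the other side):
  \exists u\, \exists z\, (\neg F(u) \lor \neg C(z,z))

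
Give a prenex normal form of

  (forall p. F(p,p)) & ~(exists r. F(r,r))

forall p. forall r. (F(p,p) & ~F(r,r))

Push ¬ through the quantifiers and connectives to reach negation normal form:
  (forall p. F(p,p)) & (forall r. ~F(r,r))
All bound variables are already distinct, so no renaming is needed.
Finally move all quantifiers to the prefix:
  forall p. forall r. (F(p,p) & ~F(r,r))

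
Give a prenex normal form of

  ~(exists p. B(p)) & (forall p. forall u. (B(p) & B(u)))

Drive negations inward (¬∀x A ≡ ∃x ¬A, ¬∃x A ≡ ∀x ¬A, De Morgan for ∧/∨):
  (forall p. ~B(p)) & (forall p. forall u. (B(p) & B(u)))
Rename bound variables to avoid capture: p↦y1.
  (forall p. ~B(p)) & (forall y1. forall u. (B(y1) & B(u)))
Extract every quantifier outward, since the variables are now distinct and don't occur free across branches:
  forall p. forall y1. forall u. (~B(p) & B(y1) & B(u))

forall p. forall y1. forall u. (~B(p) & B(y1) & B(u))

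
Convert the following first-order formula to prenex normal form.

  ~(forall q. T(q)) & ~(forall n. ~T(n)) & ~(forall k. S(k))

exists q. exists n. exists k. (~T(q) & T(n) & ~S(k))

Drive negations inward (¬∀x A ≡ ∃x ¬A, ¬∃x A ≡ ∀x ¬A, De Morgan for ∧/∨):
  (exists q. ~T(q)) & (exists n. T(n)) & (exists k. ~S(k))
Extract every quantifier outward, since the variables are now distinct and don't occur free across branches:
  exists q. exists n. exists k. (~T(q) & T(n) & ~S(k))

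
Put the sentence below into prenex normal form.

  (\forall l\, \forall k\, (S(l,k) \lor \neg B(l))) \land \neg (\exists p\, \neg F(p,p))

\forall l\, \forall k\, \forall p\, ((S(l,k) \lor \neg B(l)) \land F(p,p))

Drive negations inward (¬∀x A ≡ ∃x ¬A, ¬∃x A ≡ ∀x ¬A, De Morgan for ∧/∨):
  (\forall l\, \forall k\, (S(l,k) \lor \neg B(l))) \land (\forall p\, F(p,p))
All bound variables are already distinct, so no renaming is needed.
Pull the quantifiers to the front (each side's bound variable is not free in the other side):
  \forall l\, \forall k\, \forall p\, ((S(l,k) \lor \neg B(l)) \land F(p,p))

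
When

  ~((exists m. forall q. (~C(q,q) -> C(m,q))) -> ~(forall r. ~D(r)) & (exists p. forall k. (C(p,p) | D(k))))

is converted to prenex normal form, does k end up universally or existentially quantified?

existential

Eliminate → and ↔ using ¬ and ∨.
  ~(~(exists m. forall q. (~~C(q,q) | C(m,q))) | ~(forall r. ~D(r)) & (exists p. forall k. (C(p,p) | D(k))))
Drive negations inward (¬∀x A ≡ ∃x ¬A, ¬∃x A ≡ ∀x ¬A, De Morgan for ∧/∨):
  (exists m. forall q. (C(q,q) | C(m,q))) & ((forall r. ~D(r)) | (forall p. exists k. (~C(p,p) & ~D(k))))
Pull the quantifiers to the front (each side's bound variable is not free in the other side):
  exists m. forall q. forall r. forall p. exists k. ((C(q,q) | C(m,q)) & (~D(r) | ~C(p,p) & ~D(k)))
The quantifier forall k sits under an odd number of negations (counting the antecedent side of each →), so it flips to exists k.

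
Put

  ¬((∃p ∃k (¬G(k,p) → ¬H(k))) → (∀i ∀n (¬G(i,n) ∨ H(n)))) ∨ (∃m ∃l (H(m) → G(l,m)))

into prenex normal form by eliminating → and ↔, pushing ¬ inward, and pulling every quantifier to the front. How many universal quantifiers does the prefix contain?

0

First replace A → B with ¬A ∨ B.
  ¬(¬(∃p ∃k (¬¬G(k,p) ∨ ¬H(k))) ∨ (∀i ∀n (¬G(i,n) ∨ H(n)))) ∨ (∃m ∃l (¬H(m) ∨ G(l,m)))
Drive negations inward (¬∀x A ≡ ∃x ¬A, ¬∃x A ≡ ∀x ¬A, De Morgan for ∧/∨):
  (∃p ∃k (G(k,p) ∨ ¬H(k))) ∧ (∃i ∃n (G(i,n) ∧ ¬H(n))) ∨ (∃m ∃l (¬H(m) ∨ G(l,m)))
All bound variables are already distinct, so no renaming is needed.
Extract every quantifier outward, since the variables are now distinct and don't occur free across branches:
  ∃p ∃k ∃i ∃n ∃m ∃l ((G(k,p) ∨ ¬H(k)) ∧ G(i,n) ∧ ¬H(n) ∨ ¬H(m) ∨ G(l,m))
The prefix is ∃p ∃k ∃i ∃n ∃m ∃l: 0 universal, 6 existential.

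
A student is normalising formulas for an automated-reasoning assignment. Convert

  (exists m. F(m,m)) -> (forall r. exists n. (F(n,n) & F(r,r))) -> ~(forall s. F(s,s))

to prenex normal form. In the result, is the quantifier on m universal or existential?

First replace A → B with ¬A ∨ B.
  ~(exists m. F(m,m)) | ~(forall r. exists n. (F(n,n) & F(r,r))) | ~(forall s. F(s,s))
Push ¬ through the quantifiers and connectives to reach negation normal form:
  (forall m. ~F(m,m)) | (exists r. forall n. (~F(n,n) | ~F(r,r))) | (exists s. ~F(s,s))
All bound variables are already distinct, so no renaming is needed.
Pull the quantifiers to the front (each side's bound variable is not free in the other side):
  forall m. exists r. forall n. exists s. (~F(m,m) | ~F(n,n) | ~F(r,r) | ~F(s,s))
The quantifier exists m sits under an odd number of negations (counting the antecedent side of each →), so it flips to forall m.

universal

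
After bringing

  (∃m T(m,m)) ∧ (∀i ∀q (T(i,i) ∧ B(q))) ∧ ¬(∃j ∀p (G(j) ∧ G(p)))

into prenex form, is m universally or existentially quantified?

existential

Push ¬ through the quantifiers and connectives to reach negation normal form:
  (∃m T(m,m)) ∧ (∀i ∀q (T(i,i) ∧ B(q))) ∧ (∀j ∃p (¬G(j) ∨ ¬G(p)))
Pull the quantifiers to the front (each side's bound variable is not free in the other side):
  ∃m ∀i ∀q ∀j ∃p (T(m,m) ∧ T(i,i) ∧ B(q) ∧ (¬G(j) ∨ ¬G(p)))
The quantifier ∃m sits under an even number of negations, so it remains existential.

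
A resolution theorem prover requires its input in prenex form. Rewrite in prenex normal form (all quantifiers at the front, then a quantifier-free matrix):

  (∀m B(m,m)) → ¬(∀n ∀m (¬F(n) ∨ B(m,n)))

∃m ∃n ∃q (¬B(m,m) ∨ F(n) ∧ ¬B(q,n))

First replace A → B with ¬A ∨ B.
  ¬(∀m B(m,m)) ∨ ¬(∀n ∀m (¬F(n) ∨ B(m,n)))
Move each ¬ inward, flipping quantifiers it crosses:
  (∃m ¬B(m,m)) ∨ (∃n ∃m (F(n) ∧ ¬B(m,n)))
Standardize variables apart so no two quantifiers bind the same name: m↦q.
  (∃m ¬B(m,m)) ∨ (∃n ∃q (F(n) ∧ ¬B(q,n)))
Finally move all quantifiers to the prefix:
  ∃m ∃n ∃q (¬B(m,m) ∨ F(n) ∧ ¬B(q,n))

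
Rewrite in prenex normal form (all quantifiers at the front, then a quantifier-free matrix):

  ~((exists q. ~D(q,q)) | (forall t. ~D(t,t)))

forall q. exists t. (D(q,q) & D(t,t))

Push ¬ through the quantifiers and connectives to reach negation normal form:
  (forall q. D(q,q)) & (exists t. D(t,t))
Finally move all quantifiers to the prefix:
  forall q. exists t. (D(q,q) & D(t,t))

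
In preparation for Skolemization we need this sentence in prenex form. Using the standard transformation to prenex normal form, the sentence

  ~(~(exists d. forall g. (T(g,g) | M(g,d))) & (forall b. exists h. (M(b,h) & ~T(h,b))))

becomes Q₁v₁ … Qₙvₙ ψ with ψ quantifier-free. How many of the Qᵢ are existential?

2

Push ¬ through the quantifiers and connectives to reach negation normal form:
  (exists d. forall g. (T(g,g) | M(g,d))) | (exists b. forall h. (~M(b,h) | T(h,b)))
All bound variables are already distinct, so no renaming is needed.
Pull the quantifiers to the front (each side's bound variable is not free in the other side):
  exists d. forall g. exists b. forall h. (T(g,g) | M(g,d) | ~M(b,h) | T(h,b))
The prefix is exists d forall g exists b forall h: 2 universal, 2 existential.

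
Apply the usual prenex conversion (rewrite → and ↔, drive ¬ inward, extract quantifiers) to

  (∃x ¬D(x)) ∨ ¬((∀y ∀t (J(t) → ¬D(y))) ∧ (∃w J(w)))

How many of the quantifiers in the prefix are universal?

Rewrite implications/biconditionals: A → B as ¬A ∨ B.
  (∃x ¬D(x)) ∨ ¬((∀y ∀t (¬J(t) ∨ ¬D(y))) ∧ (∃w J(w)))
Drive negations inward (¬∀x A ≡ ∃x ¬A, ¬∃x A ≡ ∀x ¬A, De Morgan for ∧/∨):
  (∃x ¬D(x)) ∨ (∃y ∃t (J(t) ∧ D(y))) ∨ (∀w ¬J(w))
All bound variables are already distinct, so no renaming is needed.
Extract every quantifier outward, since the variables are now distinct and don't occur free across branches:
  ∃x ∃y ∃t ∀w (¬D(x) ∨ J(t) ∧ D(y) ∨ ¬J(w))
The prefix is ∃x ∃y ∃t ∀w: 1 universal, 3 existential.

1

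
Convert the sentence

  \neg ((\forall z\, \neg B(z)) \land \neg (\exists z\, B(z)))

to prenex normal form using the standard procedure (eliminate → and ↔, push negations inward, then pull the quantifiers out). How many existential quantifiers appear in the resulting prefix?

Move each ¬ inward, flipping quantifiers it crosses:
  (\exists z\, B(z)) \lor (\exists z\, B(z))
Give each quantifier a distinct variable: z↦x.
  (\exists z\, B(z)) \lor (\exists x\, B(x))
Pull the quantifiers to the front (each side's bound variable is not free in the other side):
  \exists z\, \exists x\, (B(z) \lor B(x))
The prefix is \exists z \exists x: 0 universal, 2 existential.

2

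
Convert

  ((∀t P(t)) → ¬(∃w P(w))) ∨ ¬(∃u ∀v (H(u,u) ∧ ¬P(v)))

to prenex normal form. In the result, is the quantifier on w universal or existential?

universal

First replace A → B with ¬A ∨ B.
  ¬(∀t P(t)) ∨ ¬(∃w P(w)) ∨ ¬(∃u ∀v (H(u,u) ∧ ¬P(v)))
Drive negations inward (¬∀x A ≡ ∃x ¬A, ¬∃x A ≡ ∀x ¬A, De Morgan for ∧/∨):
  (∃t ¬P(t)) ∨ (∀w ¬P(w)) ∨ (∀u ∃v (¬H(u,u) ∨ P(v)))
Pull the quantifiers to the front (each side's bound variable is not free in the other side):
  ∃t ∀w ∀u ∃v (¬P(t) ∨ ¬P(w) ∨ ¬H(u,u) ∨ P(v))
The quantifier ∃w sits under an odd number of negations (counting the antecedent side of each →), so it flips to ∀w.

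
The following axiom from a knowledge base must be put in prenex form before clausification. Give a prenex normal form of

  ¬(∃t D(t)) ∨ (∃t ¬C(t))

Push ¬ through the quantifiers and connectives to reach negation normal form:
  (∀t ¬D(t)) ∨ (∃t ¬C(t))
Give each quantifier a distinct variable: t↦q.
  (∀t ¬D(t)) ∨ (∃q ¬C(q))
Pull the quantifiers to the front (each side's bound variable is not free in the other side):
  ∀t ∃q (¬D(t) ∨ ¬C(q))

∀t ∃q (¬D(t) ∨ ¬C(q))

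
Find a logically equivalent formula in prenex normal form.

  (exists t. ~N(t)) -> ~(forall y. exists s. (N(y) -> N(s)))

forall t. exists y. forall s. (N(t) | N(y) & ~N(s))

Eliminate → and ↔ using ¬ and ∨.
  ~(exists t. ~N(t)) | ~(forall y. exists s. (~N(y) | N(s)))
Push ¬ through the quantifiers and connectives to reach negation normal form:
  (forall t. N(t)) | (exists y. forall s. (N(y) & ~N(s)))
All bound variables are already distinct, so no renaming is needed.
Finally move all quantifiers to the prefix:
  forall t. exists y. forall s. (N(t) | N(y) & ~N(s))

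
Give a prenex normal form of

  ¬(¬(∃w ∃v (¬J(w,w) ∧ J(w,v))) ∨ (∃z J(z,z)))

Move each ¬ inward, flipping quantifiers it crosses:
  (∃w ∃v (¬J(w,w) ∧ J(w,v))) ∧ (∀z ¬J(z,z))
All bound variables are already distinct, so no renaming is needed.
Extract every quantifier outward, since the variables are now distinct and don't occur free across branches:
  ∃w ∃v ∀z (¬J(w,w) ∧ J(w,v) ∧ ¬J(z,z))

∃w ∃v ∀z (¬J(w,w) ∧ J(w,v) ∧ ¬J(z,z))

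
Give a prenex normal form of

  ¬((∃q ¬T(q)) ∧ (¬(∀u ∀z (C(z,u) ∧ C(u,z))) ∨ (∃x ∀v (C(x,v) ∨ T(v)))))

∀q ∀u ∀z ∀x ∃v (T(q) ∨ C(z,u) ∧ C(u,z) ∧ ¬C(x,v) ∧ ¬T(v))

Drive negations inward (¬∀x A ≡ ∃x ¬A, ¬∃x A ≡ ∀x ¬A, De Morgan for ∧/∨):
  (∀q T(q)) ∨ (∀u ∀z (C(z,u) ∧ C(u,z))) ∧ (∀x ∃v (¬C(x,v) ∧ ¬T(v)))
Extract every quantifier outward, since the variables are now distinct and don't occur free across branches:
  ∀q ∀u ∀z ∀x ∃v (T(q) ∨ C(z,u) ∧ C(u,z) ∧ ¬C(x,v) ∧ ¬T(v))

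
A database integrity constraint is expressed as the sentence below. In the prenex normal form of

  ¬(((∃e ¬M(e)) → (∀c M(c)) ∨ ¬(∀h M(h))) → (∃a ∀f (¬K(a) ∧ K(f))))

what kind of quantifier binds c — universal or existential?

First replace A → B with ¬A ∨ B.
  ¬(¬(¬(∃e ¬M(e)) ∨ (∀c M(c)) ∨ ¬(∀h M(h))) ∨ (∃a ∀f (¬K(a) ∧ K(f))))
Move each ¬ inward, flipping quantifiers it crosses:
  ((∀e M(e)) ∨ (∀c M(c)) ∨ (∃h ¬M(h))) ∧ (∀a ∃f (K(a) ∨ ¬K(f)))
All bound variables are already distinct, so no renaming is needed.
Extract every quantifier outward, since the variables are now distinct and don't occur free across branches:
  ∀e ∀c ∃h ∀a ∃f ((M(e) ∨ M(c) ∨ ¬M(h)) ∧ (K(a) ∨ ¬K(f)))
The quantifier ∀c sits under an even number of negations (counting the antecedent side of each →), so it remains universal.

universal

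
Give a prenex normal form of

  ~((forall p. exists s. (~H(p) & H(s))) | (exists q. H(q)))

Drive negations inward (¬∀x A ≡ ∃x ¬A, ¬∃x A ≡ ∀x ¬A, De Morgan for ∧/∨):
  (exists p. forall s. (H(p) | ~H(s))) & (forall q. ~H(q))
All bound variables are already distinct, so no renaming is needed.
Extract every quantifier outward, since the variables are now distinct and don't occur free across branches:
  exists p. forall s. forall q. ((H(p) | ~H(s)) & ~H(q))

exists p. forall s. forall q. ((H(p) | ~H(s)) & ~H(q))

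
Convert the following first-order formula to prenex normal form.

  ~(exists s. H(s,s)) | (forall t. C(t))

Push ¬ through the quantifiers and connectives to reach negation normal form:
  (forall s. ~H(s,s)) | (forall t. C(t))
All bound variables are already distinct, so no renaming is needed.
Pull the quantifiers to the front (each side's bound variable is not free in the other side):
  forall s. forall t. (~H(s,s) | C(t))

forall s. forall t. (~H(s,s) | C(t))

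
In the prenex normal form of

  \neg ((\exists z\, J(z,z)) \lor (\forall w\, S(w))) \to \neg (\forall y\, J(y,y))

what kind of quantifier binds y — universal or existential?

existential

Eliminate → and ↔ using ¬ and ∨.
  \neg \neg ((\exists z\, J(z,z)) \lor (\forall w\, S(w))) \lor \neg (\forall y\, J(y,y))
Push ¬ through the quantifiers and connectives to reach negation normal form:
  (\exists z\, J(z,z)) \lor (\forall w\, S(w)) \lor (\exists y\, \neg J(y,y))
All bound variables are already distinct, so no renaming is needed.
Finally move all quantifiers to the prefix:
  \exists z\, \forall w\, \exists y\, (J(z,z) \lor S(w) \lor \neg J(y,y))
The quantifier \forall y sits under an odd number of negations (counting the antecedent side of each →), so it flips to \exists y.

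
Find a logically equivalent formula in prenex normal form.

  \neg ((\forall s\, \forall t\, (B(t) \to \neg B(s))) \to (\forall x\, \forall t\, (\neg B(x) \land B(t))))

First replace A → B with ¬A ∨ B.
  \neg (\neg (\forall s\, \forall t\, (\neg B(t) \lor \neg B(s))) \lor (\forall x\, \forall t\, (\neg B(x) \land B(t))))
Drive negations inward (¬∀x A ≡ ∃x ¬A, ¬∃x A ≡ ∀x ¬A, De Morgan for ∧/∨):
  (\forall s\, \forall t\, (\neg B(t) \lor \neg B(s))) \land (\exists x\, \exists t\, (B(x) \lor \neg B(t)))
Rename bound variables to avoid capture: t↦z.
  (\forall s\, \forall t\, (\neg B(t) \lor \neg B(s))) \land (\exists x\, \exists z\, (B(x) \lor \neg B(z)))
Extract every quantifier outward, since the variables are now distinct and don't occur free across branches:
  \forall s\, \forall t\, \exists x\, \exists z\, ((\neg B(t) \lor \neg B(s)) \land (B(x) \lor \neg B(z)))

\forall s\, \forall t\, \exists x\, \exists z\, ((\neg B(t) \lor \neg B(s)) \land (B(x) \lor \neg B(z)))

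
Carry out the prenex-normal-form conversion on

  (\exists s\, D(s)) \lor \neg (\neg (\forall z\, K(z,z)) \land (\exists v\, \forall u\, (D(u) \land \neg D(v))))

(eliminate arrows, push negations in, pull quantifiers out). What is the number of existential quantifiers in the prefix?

2

Push ¬ through the quantifiers and connectives to reach negation normal form:
  (\exists s\, D(s)) \lor (\forall z\, K(z,z)) \lor (\forall v\, \exists u\, (\neg D(u) \lor D(v)))
Finally move all quantifiers to the prefix:
  \exists s\, \forall z\, \forall v\, \exists u\, (D(s) \lor K(z,z) \lor \neg D(u) \lor D(v))
The prefix is \exists s \forall z \forall v \exists u: 2 universal, 2 existential.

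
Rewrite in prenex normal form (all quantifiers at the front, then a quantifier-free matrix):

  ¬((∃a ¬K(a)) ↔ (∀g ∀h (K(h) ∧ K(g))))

First replace A → B with ¬A ∨ B; A ↔ B as (¬A ∨ B) ∧ (¬B ∨ A).
  ¬((¬(∃a ¬K(a)) ∨ (∀g ∀h (K(h) ∧ K(g)))) ∧ (¬(∀g ∀h (K(h) ∧ K(g))) ∨ (∃a ¬K(a))))
Drive negations inward (¬∀x A ≡ ∃x ¬A, ¬∃x A ≡ ∀x ¬A, De Morgan for ∧/∨):
  (∃a ¬K(a)) ∧ (∃g ∃h (¬K(h) ∨ ¬K(g))) ∨ (∀g ∀h (K(h) ∧ K(g))) ∧ (∀a K(a))
Standardize variables apart so no two quantifiers bind the same name: g↦y1, h↦y, a↦u.
  (∃a ¬K(a)) ∧ (∃g ∃h (¬K(h) ∨ ¬K(g))) ∨ (∀y1 ∀y (K(y) ∧ K(y1))) ∧ (∀u K(u))
Pull the quantifiers to the front (each side's bound variable is not free in the other side):
  ∃a ∃g ∃h ∀y1 ∀y ∀u (¬K(a) ∧ (¬K(h) ∨ ¬K(g)) ∨ K(y) ∧ K(y1) ∧ K(u))

∃a ∃g ∃h ∀y1 ∀y ∀u (¬K(a) ∧ (¬K(h) ∨ ¬K(g)) ∨ K(y) ∧ K(y1) ∧ K(u))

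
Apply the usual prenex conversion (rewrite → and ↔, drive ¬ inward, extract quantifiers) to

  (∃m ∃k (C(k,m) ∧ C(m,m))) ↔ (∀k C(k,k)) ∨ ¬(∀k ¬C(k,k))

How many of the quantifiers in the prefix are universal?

First replace A → B with ¬A ∨ B; A ↔ B as (¬A ∨ B) ∧ (¬B ∨ A).
  (¬(∃m ∃k (C(k,m) ∧ C(m,m))) ∨ (∀k C(k,k)) ∨ ¬(∀k ¬C(k,k))) ∧ (¬((∀k C(k,k)) ∨ ¬(∀k ¬C(k,k))) ∨ (∃m ∃k (C(k,m) ∧ C(m,m))))
Drive negations inward (¬∀x A ≡ ∃x ¬A, ¬∃x A ≡ ∀x ¬A, De Morgan for ∧/∨):
  ((∀m ∀k (¬C(k,m) ∨ ¬C(m,m))) ∨ (∀k C(k,k)) ∨ (∃k C(k,k))) ∧ ((∃k ¬C(k,k)) ∧ (∀k ¬C(k,k)) ∨ (∃m ∃k (C(k,m) ∧ C(m,m))))
Standardize variables apart so no two quantifiers bind the same name: k↦v1, k↦t, k↦x, k↦s, m↦u1, k↦c.
  ((∀m ∀k (¬C(k,m) ∨ ¬C(m,m))) ∨ (∀v1 C(v1,v1)) ∨ (∃t C(t,t))) ∧ ((∃x ¬C(x,x)) ∧ (∀s ¬C(s,s)) ∨ (∃u1 ∃c (C(c,u1) ∧ C(u1,u1))))
Pull the quantifiers to the front (each side's bound variable is not free in the other side):
  ∀m ∀k ∀v1 ∃t ∃x ∀s ∃u1 ∃c ((¬C(k,m) ∨ ¬C(m,m) ∨ C(v1,v1) ∨ C(t,t)) ∧ (¬C(x,x) ∧ ¬C(s,s) ∨ C(c,u1) ∧ C(u1,u1)))
The prefix is ∀m ∀k ∀v1 ∃t ∃x ∀s ∃u1 ∃c: 4 universal, 4 existential.

4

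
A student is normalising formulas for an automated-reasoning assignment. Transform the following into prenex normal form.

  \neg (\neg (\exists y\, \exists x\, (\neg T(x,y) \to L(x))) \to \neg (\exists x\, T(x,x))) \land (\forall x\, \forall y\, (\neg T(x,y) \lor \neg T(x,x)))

Rewrite implications/biconditionals: A → B as ¬A ∨ B.
  \neg (\neg \neg (\exists y\, \exists x\, (\neg \neg T(x,y) \lor L(x))) \lor \neg (\exists x\, T(x,x))) \land (\forall x\, \forall y\, (\neg T(x,y) \lor \neg T(x,x)))
Move each ¬ inward, flipping quantifiers it crosses:
  (\forall y\, \forall x\, (\neg T(x,y) \land \neg L(x))) \land (\exists x\, T(x,x)) \land (\forall x\, \forall y\, (\neg T(x,y) \lor \neg T(x,x)))
Standardize variables apart so no two quantifiers bind the same name: x↦y1, x↦s, y↦z1.
  (\forall y\, \forall x\, (\neg T(x,y) \land \neg L(x))) \land (\exists y1\, T(y1,y1)) \land (\forall s\, \forall z1\, (\neg T(s,z1) \lor \neg T(s,s)))
Finally move all quantifiers to the prefix:
  \forall y\, \forall x\, \exists y1\, \forall s\, \forall z1\, (\neg T(x,y) \land \neg L(x) \land T(y1,y1) \land (\neg T(s,z1) \lor \neg T(s,s)))

\forall y\, \forall x\, \exists y1\, \forall s\, \forall z1\, (\neg T(x,y) \land \neg L(x) \land T(y1,y1) \land (\neg T(s,z1) \lor \neg T(s,s)))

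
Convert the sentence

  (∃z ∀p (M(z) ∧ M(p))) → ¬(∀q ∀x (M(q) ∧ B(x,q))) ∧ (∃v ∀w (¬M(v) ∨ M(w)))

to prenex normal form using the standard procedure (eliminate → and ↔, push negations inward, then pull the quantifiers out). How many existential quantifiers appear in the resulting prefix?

First replace A → B with ¬A ∨ B.
  ¬(∃z ∀p (M(z) ∧ M(p))) ∨ ¬(∀q ∀x (M(q) ∧ B(x,q))) ∧ (∃v ∀w (¬M(v) ∨ M(w)))
Push ¬ through the quantifiers and connectives to reach negation normal form:
  (∀z ∃p (¬M(z) ∨ ¬M(p))) ∨ (∃q ∃x (¬M(q) ∨ ¬B(x,q))) ∧ (∃v ∀w (¬M(v) ∨ M(w)))
Finally move all quantifiers to the prefix:
  ∀z ∃p ∃q ∃x ∃v ∀w (¬M(z) ∨ ¬M(p) ∨ (¬M(q) ∨ ¬B(x,q)) ∧ (¬M(v) ∨ M(w)))
The prefix is ∀z ∃p ∃q ∃x ∃v ∀w: 2 universal, 4 existential.

4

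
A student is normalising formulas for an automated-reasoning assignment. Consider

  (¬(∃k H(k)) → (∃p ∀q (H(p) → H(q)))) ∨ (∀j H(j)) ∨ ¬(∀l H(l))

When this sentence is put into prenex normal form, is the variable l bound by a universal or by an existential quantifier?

existential

First replace A → B with ¬A ∨ B.
  ¬¬(∃k H(k)) ∨ (∃p ∀q (¬H(p) ∨ H(q))) ∨ (∀j H(j)) ∨ ¬(∀l H(l))
Drive negations inward (¬∀x A ≡ ∃x ¬A, ¬∃x A ≡ ∀x ¬A, De Morgan for ∧/∨):
  (∃k H(k)) ∨ (∃p ∀q (¬H(p) ∨ H(q))) ∨ (∀j H(j)) ∨ (∃l ¬H(l))
Pull the quantifiers to the front (each side's bound variable is not free in the other side):
  ∃k ∃p ∀q ∀j ∃l (H(k) ∨ ¬H(p) ∨ H(q) ∨ H(j) ∨ ¬H(l))
The quantifier ∀l sits under an odd number of negations (counting the antecedent side of each →), so it flips to ∃l.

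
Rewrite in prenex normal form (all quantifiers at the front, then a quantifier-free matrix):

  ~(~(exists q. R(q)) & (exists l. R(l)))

Push ¬ through the quantifiers and connectives to reach negation normal form:
  (exists q. R(q)) | (forall l. ~R(l))
All bound variables are already distinct, so no renaming is needed.
Pull the quantifiers to the front (each side's bound variable is not free in the other side):
  exists q. forall l. (R(q) | ~R(l))

exists q. forall l. (R(q) | ~R(l))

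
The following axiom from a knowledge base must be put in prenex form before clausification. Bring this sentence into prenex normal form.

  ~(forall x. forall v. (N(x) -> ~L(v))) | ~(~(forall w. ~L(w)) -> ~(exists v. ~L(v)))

exists x. exists v. exists w. exists s. (N(x) & L(v) | L(w) & ~L(s))

First replace A → B with ¬A ∨ B.
  ~(forall x. forall v. (~N(x) | ~L(v))) | ~(~~(forall w. ~L(w)) | ~(exists v. ~L(v)))
Push ¬ through the quantifiers and connectives to reach negation normal form:
  (exists x. exists v. (N(x) & L(v))) | (exists w. L(w)) & (exists v. ~L(v))
Give each quantifier a distinct variable: v↦s.
  (exists x. exists v. (N(x) & L(v))) | (exists w. L(w)) & (exists s. ~L(s))
Finally move all quantifiers to the prefix:
  exists x. exists v. exists w. exists s. (N(x) & L(v) | L(w) & ~L(s))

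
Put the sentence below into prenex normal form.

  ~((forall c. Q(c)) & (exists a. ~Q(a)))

exists c. forall a. (~Q(c) | Q(a))

Move each ¬ inward, flipping quantifiers it crosses:
  (exists c. ~Q(c)) | (forall a. Q(a))
All bound variables are already distinct, so no renaming is needed.
Extract every quantifier outward, since the variables are now distinct and don't occur free across branches:
  exists c. forall a. (~Q(c) | Q(a))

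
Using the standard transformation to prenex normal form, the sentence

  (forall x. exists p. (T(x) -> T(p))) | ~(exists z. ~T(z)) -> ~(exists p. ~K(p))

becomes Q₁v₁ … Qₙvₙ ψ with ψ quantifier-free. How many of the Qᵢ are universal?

2

Eliminate → and ↔ using ¬ and ∨.
  ~((forall x. exists p. (~T(x) | T(p))) | ~(exists z. ~T(z))) | ~(exists p. ~K(p))
Push ¬ through the quantifiers and connectives to reach negation normal form:
  (exists x. forall p. (T(x) & ~T(p))) & (exists z. ~T(z)) | (forall p. K(p))
Rename bound variables to avoid capture: p↦u.
  (exists x. forall p. (T(x) & ~T(p))) & (exists z. ~T(z)) | (forall u. K(u))
Pull the quantifiers to the front (each side's bound variable is not free in the other side):
  exists x. forall p. exists z. forall u. (T(x) & ~T(p) & ~T(z) | K(u))
The prefix is exists x forall p exists z forall u: 2 universal, 2 existential.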